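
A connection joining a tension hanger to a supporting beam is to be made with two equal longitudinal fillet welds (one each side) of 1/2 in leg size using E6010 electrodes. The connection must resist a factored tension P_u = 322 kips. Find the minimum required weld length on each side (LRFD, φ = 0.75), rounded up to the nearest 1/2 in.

E60XX → F_EXX = 60 ksi.
Throat t_e = 0.707 × 0.5 = 0.3535 in.
φr_n = 0.75 × 0.6 × 60 × 0.3535 = 9.544 kips/in.
L_req = P_u / φr_n = 322 / 9.544 = 33.74 in total.
Per side: 33.74 / 2 = 16.87 in.
Round up → use L = 17 in on each side.

L = 17 in on each side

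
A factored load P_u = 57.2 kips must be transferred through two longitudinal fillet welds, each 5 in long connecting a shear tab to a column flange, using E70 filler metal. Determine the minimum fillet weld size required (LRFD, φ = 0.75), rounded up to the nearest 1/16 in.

w = 5/16 in

E70XX → F_EXX = 70 ksi.
Total weld length L = 10 in.
Required throat t_e = P_u / (φ × 0.6 F_EXX × L) = 57.2 / (0.75 × 0.6 × 70 × 10) = 0.1816 in.
Required leg w = t_e / 0.707 = 0.2568 in → use 5/16 in.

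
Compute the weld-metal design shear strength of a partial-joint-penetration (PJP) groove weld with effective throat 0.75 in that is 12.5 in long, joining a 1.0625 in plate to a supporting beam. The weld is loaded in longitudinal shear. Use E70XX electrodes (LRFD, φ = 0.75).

φR_n ≈ 295 kip

E70XX → F_EXX = 70 ksi.
Effective throat (given) t_e = 0.75 in.
A_we = 0.75 × 12.5 = 9.375 in².
F_nw = 0.6 F_EXX = 42 ksi.
φR_n = 0.75 × 42 × 9.375 = 295.3 kip.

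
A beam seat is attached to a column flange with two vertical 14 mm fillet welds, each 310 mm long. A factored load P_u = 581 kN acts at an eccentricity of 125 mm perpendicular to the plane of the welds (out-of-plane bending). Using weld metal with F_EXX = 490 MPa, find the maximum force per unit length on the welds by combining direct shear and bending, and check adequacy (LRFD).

f_max ≈ 2450 N/mm; NOT adequate

L_w = 2 × 310 = 620 mm; section modulus (unit throat) S = 2 × L²/6 = 32030 mm².
Direct shear f_v = P/L_w = 581×10³/620 = 937.1 N/mm.
Moment M = P × e = 581×10³ × 125 = 72625000 N·mm; bending f_b = M/S = 2267 N/mm.
f_max = √(f_v² + f_b²) = √(937.1² + 2267²) = 2453 N/mm.
φr_n = 0.75 × 0.6 × 490 × (0.707 × 14) = 2183 N/mm → NOT adequate.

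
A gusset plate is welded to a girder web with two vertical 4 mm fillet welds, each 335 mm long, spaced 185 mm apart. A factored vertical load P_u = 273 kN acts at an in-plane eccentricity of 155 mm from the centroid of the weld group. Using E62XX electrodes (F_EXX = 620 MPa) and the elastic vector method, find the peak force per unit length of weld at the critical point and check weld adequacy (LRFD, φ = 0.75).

f_max ≈ 942 N/mm; NOT adequate

Total weld length L_w = 670 mm. Treat welds as unit-width lines.
Polar moment about centroid: J = 2[d³/12 + d(b/2)²] = 2[335³/12 + 335×92.5²] = 12000000 mm³.
Direct shear f_v = P/L_w = 273×10³ / 670 = 407.5 N/mm (vertical).
Torsion M = P·e = 273×10³ × 155 = 42315000 N·mm.
Critical point at (x, y) = (92.5, 167.5) from centroid. f_tx = M·y/J = 590.7 N/mm; f_ty = M·x/J = 326.2 N/mm.
Resultant f_max = √[f_tx² + (f_v + f_ty)²] = √[590.7² + (407.5 + 326.2)²] = 941.9 N/mm.
Capacity per unit length: φr_n = 0.75 × 0.6 × 620 × (0.707 × 4) = 789 N/mm.
941.9 > 789 → NOT adequate.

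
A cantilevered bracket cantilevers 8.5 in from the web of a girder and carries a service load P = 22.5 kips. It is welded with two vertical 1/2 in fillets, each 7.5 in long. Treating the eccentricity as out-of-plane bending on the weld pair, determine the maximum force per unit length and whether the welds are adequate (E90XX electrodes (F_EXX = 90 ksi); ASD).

L_w = 2 × 7.5 = 15 in; section modulus (unit throat) S = 2 × L²/6 = 18.75 in².
Direct shear f_v = P/L_w = 22.5/15 = 1.5 kip/in.
Moment M = P × e = 22.5 × 8.5 = 191.25 kip·in; bending f_b = M/S = 10.2 kip/in.
f_max = √(f_v² + f_b²) = √(1.5² + 10.2²) = 10.31 kip/in.
r_n/Ω = (1/2.0) × 0.6 × 90 × (0.707 × 0.5) = 9.544 kip/in → NOT adequate.

f_max ≈ 10.3 kip/in; NOT adequate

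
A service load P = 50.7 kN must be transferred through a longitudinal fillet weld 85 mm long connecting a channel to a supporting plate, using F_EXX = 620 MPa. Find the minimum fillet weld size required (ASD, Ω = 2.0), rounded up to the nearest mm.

w = 5 mm

Total weld length L = 85 mm.
Required throat t_e = P × Ω / (0.6 F_EXX × L) = 50.7 × 2.0 / (0.6 × 620 × 85 × 10⁻³) = 3.207 mm.
Required leg w = t_e / 0.707 = 4.536 mm → use 5 mm.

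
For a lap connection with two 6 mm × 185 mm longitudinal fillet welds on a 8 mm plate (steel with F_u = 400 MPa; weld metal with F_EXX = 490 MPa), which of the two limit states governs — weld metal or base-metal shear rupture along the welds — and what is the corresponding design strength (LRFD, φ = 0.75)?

φR_n ≈ 346 kN (weld metal governs)

t_e = 0.707 × 6 = 4.242 mm; L = 370 mm.
Weld metal: φR_n = 0.75 × 0.6 × 490 × 4.242 × 370 × 10⁻³ = 346.1 kN.
Base metal (shear rupture): φR_n = 0.75 × 0.6 × 400 × 8 × 370 × 10⁻³ = 532.8 kN.
Governing: weld metal.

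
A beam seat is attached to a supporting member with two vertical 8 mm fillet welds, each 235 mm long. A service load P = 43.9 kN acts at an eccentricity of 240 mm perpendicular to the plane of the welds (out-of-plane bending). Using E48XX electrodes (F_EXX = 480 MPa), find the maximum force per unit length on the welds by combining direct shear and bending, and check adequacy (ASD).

f_max ≈ 580 N/mm; adequate

L_w = 2 × 235 = 470 mm; section modulus (unit throat) S = 2 × L²/6 = 18410 mm².
Direct shear f_v = P/L_w = 43.9×10³/470 = 93.4 N/mm.
Moment M = P × e = 43.9×10³ × 240 = 10536000 N·mm; bending f_b = M/S = 572.3 N/mm.
f_max = √(f_v² + f_b²) = √(93.4² + 572.3²) = 579.9 N/mm.
r_n/Ω = (1/2.0) × 0.6 × 480 × (0.707 × 8) = 814.5 N/mm → adequate.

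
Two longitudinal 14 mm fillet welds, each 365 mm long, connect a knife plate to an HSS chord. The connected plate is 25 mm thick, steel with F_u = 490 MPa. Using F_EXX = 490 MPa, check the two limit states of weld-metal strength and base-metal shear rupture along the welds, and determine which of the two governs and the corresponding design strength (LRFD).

φR_n ≈ 1590 kN (weld metal governs)

t_e = 0.707 × 14 = 9.898 mm; L = 730 mm.
Weld metal: φR_n = 0.75 × 0.6 × 490 × 9.898 × 730 × 10⁻³ = 1593 kN.
Base metal (shear rupture): φR_n = 0.75 × 0.6 × 490 × 25 × 730 × 10⁻³ = 4024 kN.
Governing: weld metal.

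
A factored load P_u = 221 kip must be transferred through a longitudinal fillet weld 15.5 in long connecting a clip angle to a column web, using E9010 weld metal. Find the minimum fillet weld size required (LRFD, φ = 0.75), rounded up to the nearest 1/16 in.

w = 1/2 in

E90XX → F_EXX = 90 ksi.
Total weld length L = 15.5 in.
Required throat t_e = P_u / (φ × 0.6 F_EXX × L) = 221 / (0.75 × 0.6 × 90 × 15.5) = 0.3521 in.
Required leg w = t_e / 0.707 = 0.498 in → use 1/2 in.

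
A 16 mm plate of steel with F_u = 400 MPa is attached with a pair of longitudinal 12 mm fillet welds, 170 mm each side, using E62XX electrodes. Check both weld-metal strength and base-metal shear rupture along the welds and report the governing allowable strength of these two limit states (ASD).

E62XX → F_EXX = 620 MPa.
t_e = 0.707 × 12 = 8.484 mm; L = 340 mm.
Weld metal: R_n/Ω = (1/2.0) × 0.6 × 620 × 8.484 × 340 × 10⁻³ = 536.5 kN.
Base metal (shear rupture): R_n/Ω = (1/2.0) × 0.6 × 400 × 16 × 340 × 10⁻³ = 652.8 kN.
Governing: weld metal.

R_n/Ω ≈ 537 kN (weld metal governs)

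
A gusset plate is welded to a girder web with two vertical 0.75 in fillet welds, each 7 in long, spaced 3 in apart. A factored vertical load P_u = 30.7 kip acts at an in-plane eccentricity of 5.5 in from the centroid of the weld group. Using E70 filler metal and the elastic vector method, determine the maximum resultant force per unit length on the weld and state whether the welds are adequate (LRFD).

E70XX → F_EXX = 70 ksi.
Total weld length L_w = 14 in. Treat welds as unit-width lines.
Polar moment about centroid: J = 2[d³/12 + d(b/2)²] = 2[7³/12 + 7×1.5²] = 88.67 in³.
Direct shear f_v = P/L_w = 30.7 / 14 = 2.193 kip/in (vertical).
Torsion M = P·e = 30.7 × 5.5 = 168.85 kip·in.
Critical point at (x, y) = (1.5, 3.5) from centroid. f_tx = M·y/J = 6.665 kip/in; f_ty = M·x/J = 2.856 kip/in.
Resultant f_max = √[f_tx² + (f_v + f_ty)²] = √[6.665² + (2.193 + 2.856)²] = 8.362 kip/in.
Capacity per unit length: φr_n = 0.75 × 0.6 × 70 × (0.707 × 0.75) = 16.7 kip/in.
8.362 ≤ 16.7 → adequate.

f_max ≈ 8.36 kip/in; adequate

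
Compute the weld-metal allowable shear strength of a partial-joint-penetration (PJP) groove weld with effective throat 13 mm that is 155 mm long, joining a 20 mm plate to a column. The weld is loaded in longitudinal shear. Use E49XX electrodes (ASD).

E49XX → F_EXX = 490 MPa.
Effective throat (given) t_e = 13 mm.
A_we = 13 × 155 = 2015 mm².
F_nw = 0.6 F_EXX = 294 MPa.
R_n/Ω = (294 × 2015) / 2.0 × 10⁻³ = 296.2 kN.

R_n/Ω ≈ 296 kN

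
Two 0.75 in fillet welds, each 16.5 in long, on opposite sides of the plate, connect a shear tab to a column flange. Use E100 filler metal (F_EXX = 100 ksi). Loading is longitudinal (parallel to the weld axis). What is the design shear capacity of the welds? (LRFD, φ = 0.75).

Effective throat t_e = 0.707 × 0.75 = 0.5302 in.
Total length L = 33 in; A_we = 0.5302 × 33 = 17.5 in².
F_nw = 0.6 F_EXX = 0.6 × 100 = 60 ksi.
φR_n = 0.75 × 60 × 17.5 = 787.4 kip.

φR_n ≈ 787 kip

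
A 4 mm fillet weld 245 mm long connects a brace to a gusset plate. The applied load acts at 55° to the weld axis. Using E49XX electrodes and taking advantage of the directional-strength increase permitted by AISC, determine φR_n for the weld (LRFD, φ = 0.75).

φR_n ≈ 209 kN

E49XX → F_EXX = 490 MPa.
t_e = 0.707 × 4 = 2.828 mm; A_we = 2.828 × 245 = 692.9 mm².
Directional factor: 1.0 + 0.5 sin^1.5(55°) = 1.371.
F_nw = 0.6 × 490 × 1.371 = 403 MPa.
φR_n = 0.75 × 403 × 692.9 × 10⁻³ = 209.4 kN.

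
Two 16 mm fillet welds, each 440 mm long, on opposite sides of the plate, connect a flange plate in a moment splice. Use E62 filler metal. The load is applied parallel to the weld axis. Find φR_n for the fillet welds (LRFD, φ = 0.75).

φR_n ≈ 2780 kN

E62XX → F_EXX = 620 MPa.
Effective throat t_e = 0.707 × 16 = 11.31 mm.
Total length L = 880 mm; A_we = 11.31 × 880 = 9955 mm².
F_nw = 0.6 F_EXX = 0.6 × 620 = 372 MPa.
φR_n = 0.75 × 372 × 9955 × 10⁻³ = 2777 kN.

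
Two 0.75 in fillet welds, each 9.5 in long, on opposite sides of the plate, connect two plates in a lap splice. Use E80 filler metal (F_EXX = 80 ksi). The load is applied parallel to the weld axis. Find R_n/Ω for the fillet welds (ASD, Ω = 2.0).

Effective throat t_e = 0.707 × 0.75 = 0.5302 in.
Total length L = 19 in; A_we = 0.5302 × 19 = 10.07 in².
F_nw = 0.6 F_EXX = 0.6 × 80 = 48 ksi.
R_n = 48 × 10.07 = 483.6 kip; R_n/Ω = 483.6/2.0 = 241.8 kip.

R_n/Ω ≈ 242 kip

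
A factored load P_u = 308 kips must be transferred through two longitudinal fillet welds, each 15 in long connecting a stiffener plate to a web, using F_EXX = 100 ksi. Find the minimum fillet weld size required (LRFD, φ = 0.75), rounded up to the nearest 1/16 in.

Total weld length L = 30 in.
Required throat t_e = P_u / (φ × 0.6 F_EXX × L) = 308 / (0.75 × 0.6 × 100 × 30) = 0.2281 in.
Required leg w = t_e / 0.707 = 0.3227 in → use 3/8 in.

w = 3/8 in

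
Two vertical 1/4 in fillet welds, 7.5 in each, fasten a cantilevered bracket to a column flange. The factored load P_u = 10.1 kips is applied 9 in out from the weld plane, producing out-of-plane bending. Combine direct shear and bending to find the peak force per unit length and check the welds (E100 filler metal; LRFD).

f_max ≈ 4.89 kip/in; adequate

E100XX → F_EXX = 100 ksi.
L_w = 2 × 7.5 = 15 in; section modulus (unit throat) S = 2 × L²/6 = 18.75 in².
Direct shear f_v = P/L_w = 10.1/15 = 0.6733 kip/in.
Moment M = P × e = 10.1 × 9 = 90.9 kip·in; bending f_b = M/S = 4.848 kip/in.
f_max = √(f_v² + f_b²) = √(0.6733² + 4.848²) = 4.895 kip/in.
φr_n = 0.75 × 0.6 × 100 × (0.707 × 0.25) = 7.954 kip/in → adequate.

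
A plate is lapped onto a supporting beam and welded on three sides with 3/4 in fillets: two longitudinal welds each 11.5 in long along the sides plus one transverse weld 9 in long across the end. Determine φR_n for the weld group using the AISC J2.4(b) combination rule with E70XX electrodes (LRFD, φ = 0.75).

E70XX → F_EXX = 70 ksi.
t_e = 0.707 × 0.75 = 0.5302 in.
R_nwl = 0.6 × 70 × 0.5302 × 23 = 512.2 kips (longitudinal, 2 welds).
R_nwt = 0.6 × 70 × 0.5302 × 9 = 200.4 kips (transverse, base value).
(i) R_nwl + R_nwt = 712.7 kips; (ii) 0.85 R_nwl + 1.5 R_nwt = 736 kips.
R_n = max = 736 kips [governs: (ii)]; φR_n = 552 kips.

φR_n ≈ 552 kips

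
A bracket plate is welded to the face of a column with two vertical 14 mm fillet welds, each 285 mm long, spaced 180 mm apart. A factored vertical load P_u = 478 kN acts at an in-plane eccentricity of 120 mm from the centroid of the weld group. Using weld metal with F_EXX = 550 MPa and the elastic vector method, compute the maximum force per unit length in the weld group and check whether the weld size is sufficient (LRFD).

Total weld length L_w = 570 mm. Treat welds as unit-width lines.
Polar moment about centroid: J = 2[d³/12 + d(b/2)²] = 2[285³/12 + 285×90²] = 8475000 mm³.
Direct shear f_v = P/L_w = 478×10³ / 570 = 838.6 N/mm (vertical).
Torsion M = P·e = 478×10³ × 120 = 57360000 N·mm.
Critical point at (x, y) = (90, 142.5) from centroid. f_tx = M·y/J = 964.4 N/mm; f_ty = M·x/J = 609.1 N/mm.
Resultant f_max = √[f_tx² + (f_v + f_ty)²] = √[964.4² + (838.6 + 609.1)²] = 1740 N/mm.
Capacity per unit length: φr_n = 0.75 × 0.6 × 550 × (0.707 × 14) = 2450 N/mm.
1740 ≤ 2450 → adequate.

f_max ≈ 1740 N/mm; adequate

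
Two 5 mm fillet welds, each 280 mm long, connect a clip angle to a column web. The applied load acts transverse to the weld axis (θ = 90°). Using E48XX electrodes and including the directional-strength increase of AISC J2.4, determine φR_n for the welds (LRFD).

E48XX → F_EXX = 480 MPa.
t_e = 0.707 × 5 = 3.535 mm; A_we = 3.535 × 560 = 1980 mm².
Directional factor: 1.0 + 0.5 sin^1.5(90°) = 1.5.
F_nw = 0.6 × 480 × 1.5 = 432 MPa.
φR_n = 0.75 × 432 × 1980 × 10⁻³ = 641.4 kN.

φR_n ≈ 641 kN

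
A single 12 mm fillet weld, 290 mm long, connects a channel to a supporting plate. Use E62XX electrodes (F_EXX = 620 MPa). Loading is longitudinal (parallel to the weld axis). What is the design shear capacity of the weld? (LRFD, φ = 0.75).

φR_n ≈ 686 kN

Effective throat t_e = 0.707 × 12 = 8.484 mm.
Total length L = 290 mm; A_we = 8.484 × 290 = 2460 mm².
F_nw = 0.6 F_EXX = 0.6 × 620 = 372 MPa.
φR_n = 0.75 × 372 × 2460 × 10⁻³ = 686.4 kN.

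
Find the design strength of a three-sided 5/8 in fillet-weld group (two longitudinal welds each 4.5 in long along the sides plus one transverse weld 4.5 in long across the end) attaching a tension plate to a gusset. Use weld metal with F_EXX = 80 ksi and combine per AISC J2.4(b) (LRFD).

t_e = 0.707 × 0.625 = 0.4419 in.
R_nwl = 0.6 × 80 × 0.4419 × 9 = 190.9 kip (longitudinal, 2 welds).
R_nwt = 0.6 × 80 × 0.4419 × 4.5 = 95.44 kip (transverse, base value).
(i) R_nwl + R_nwt = 286.3 kip; (ii) 0.85 R_nwl + 1.5 R_nwt = 305.4 kip.
R_n = max = 305.4 kip [governs: (ii)]; φR_n = 229.1 kip.

φR_n ≈ 229 kip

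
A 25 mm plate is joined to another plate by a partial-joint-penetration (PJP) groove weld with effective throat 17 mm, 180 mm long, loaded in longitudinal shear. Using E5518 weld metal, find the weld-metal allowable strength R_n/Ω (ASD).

E55XX → F_EXX = 550 MPa.
Effective throat (given) t_e = 17 mm.
A_we = 17 × 180 = 3060 mm².
F_nw = 0.6 F_EXX = 330 MPa.
R_n/Ω = (330 × 3060) / 2.0 × 10⁻³ = 504.9 kN.

R_n/Ω ≈ 505 kN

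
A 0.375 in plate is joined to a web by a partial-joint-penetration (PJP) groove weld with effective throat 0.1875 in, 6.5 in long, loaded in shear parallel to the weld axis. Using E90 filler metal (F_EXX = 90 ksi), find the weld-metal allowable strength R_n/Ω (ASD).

R_n/Ω ≈ 32.9 kips

Effective throat (given) t_e = 0.1875 in.
A_we = 0.1875 × 6.5 = 1.219 in².
F_nw = 0.6 F_EXX = 54 ksi.
R_n/Ω = (54 × 1.219) / 2.0 = 32.91 kips.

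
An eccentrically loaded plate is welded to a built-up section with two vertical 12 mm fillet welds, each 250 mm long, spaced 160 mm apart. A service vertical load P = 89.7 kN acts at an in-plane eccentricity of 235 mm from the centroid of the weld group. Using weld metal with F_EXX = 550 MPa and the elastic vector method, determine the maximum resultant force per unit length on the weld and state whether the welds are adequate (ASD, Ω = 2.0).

Total weld length L_w = 500 mm. Treat welds as unit-width lines.
Polar moment about centroid: J = 2[d³/12 + d(b/2)²] = 2[250³/12 + 250×80²] = 5804000 mm³.
Direct shear f_v = P/L_w = 89.7×10³ / 500 = 179.4 N/mm (vertical).
Torsion M = P·e = 89.7×10³ × 235 = 21080000 N·mm.
Critical point at (x, y) = (80, 125) from centroid. f_tx = M·y/J = 454 N/mm; f_ty = M·x/J = 290.5 N/mm.
Resultant f_max = √[f_tx² + (f_v + f_ty)²] = √[454² + (179.4 + 290.5)²] = 653.4 N/mm.
Capacity per unit length: r_n/Ω = (1/2.0) × 0.6 × 550 × (0.707 × 12) = 1400 N/mm.
653.4 ≤ 1400 → adequate.

f_max ≈ 653 N/mm; adequate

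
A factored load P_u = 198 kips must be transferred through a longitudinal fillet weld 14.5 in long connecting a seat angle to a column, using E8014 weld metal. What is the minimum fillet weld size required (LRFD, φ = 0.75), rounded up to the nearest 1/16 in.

E80XX → F_EXX = 80 ksi.
Total weld length L = 14.5 in.
Required throat t_e = P_u / (φ × 0.6 F_EXX × L) = 198 / (0.75 × 0.6 × 80 × 14.5) = 0.3793 in.
Required leg w = t_e / 0.707 = 0.5365 in → use 9/16 in.

w = 9/16 in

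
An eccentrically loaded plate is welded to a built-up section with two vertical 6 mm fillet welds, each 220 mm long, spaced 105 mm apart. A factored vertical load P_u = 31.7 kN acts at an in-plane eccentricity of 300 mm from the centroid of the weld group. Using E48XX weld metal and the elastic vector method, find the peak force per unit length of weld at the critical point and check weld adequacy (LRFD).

f_max ≈ 424 N/mm; adequate

E48XX → F_EXX = 480 MPa.
Total weld length L_w = 440 mm. Treat welds as unit-width lines.
Polar moment about centroid: J = 2[d³/12 + d(b/2)²] = 2[220³/12 + 220×52.5²] = 2987000 mm³.
Direct shear f_v = P/L_w = 31.7×10³ / 440 = 72.05 N/mm (vertical).
Torsion M = P·e = 31.7×10³ × 300 = 9510000 N·mm.
Critical point at (x, y) = (52.5, 110) from centroid. f_tx = M·y/J = 350.2 N/mm; f_ty = M·x/J = 167.1 N/mm.
Resultant f_max = √[f_tx² + (f_v + f_ty)²] = √[350.2² + (72.05 + 167.1)²] = 424.1 N/mm.
Capacity per unit length: φr_n = 0.75 × 0.6 × 480 × (0.707 × 6) = 916.3 N/mm.
424.1 ≤ 916.3 → adequate.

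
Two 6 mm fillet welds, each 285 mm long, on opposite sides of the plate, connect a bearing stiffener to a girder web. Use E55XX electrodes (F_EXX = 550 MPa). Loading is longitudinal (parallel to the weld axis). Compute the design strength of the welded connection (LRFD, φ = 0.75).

Effective throat t_e = 0.707 × 6 = 4.242 mm.
Total length L = 570 mm; A_we = 4.242 × 570 = 2418 mm².
F_nw = 0.6 F_EXX = 0.6 × 550 = 330 MPa.
φR_n = 0.75 × 330 × 2418 × 10⁻³ = 598.4 kN.

φR_n ≈ 598 kN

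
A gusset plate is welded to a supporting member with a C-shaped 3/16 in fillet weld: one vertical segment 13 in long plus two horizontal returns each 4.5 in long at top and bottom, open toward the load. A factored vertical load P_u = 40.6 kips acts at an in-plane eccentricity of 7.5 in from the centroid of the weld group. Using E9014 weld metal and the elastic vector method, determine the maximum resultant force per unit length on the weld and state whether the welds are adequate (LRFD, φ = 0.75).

E90XX → F_EXX = 90 ksi.
Total weld length L_w = 22 in. Treat welds as unit-width lines.
Centroid: x̄ = 2×4.5×2.25 / 22 = 0.9205 in from the vertical weld.
Polar moment about centroid: J = I_x + I_y = [13³/12 + 2×4.5×6.5²] + [13×0.9205² + 2(4.5³/12 + 4.5×1.33²)] = 605.4 in³.
Direct shear f_v = P/L_w = 40.6 / 22 = 1.845 kip/in (vertical).
Torsion M = P·e = 40.6 × 7.5 = 304.5 kip·in.
Critical point at (x, y) = (3.58, 6.5) from centroid. f_tx = M·y/J = 3.269 kip/in; f_ty = M·x/J = 1.8 kip/in.
Resultant f_max = √[f_tx² + (f_v + f_ty)²] = √[3.269² + (1.845 + 1.8)²] = 4.897 kip/in.
Capacity per unit length: φr_n = 0.75 × 0.6 × 90 × (0.707 × 0.1875) = 5.369 kip/in.
4.897 ≤ 5.369 → adequate.

f_max ≈ 4.9 kip/in; adequate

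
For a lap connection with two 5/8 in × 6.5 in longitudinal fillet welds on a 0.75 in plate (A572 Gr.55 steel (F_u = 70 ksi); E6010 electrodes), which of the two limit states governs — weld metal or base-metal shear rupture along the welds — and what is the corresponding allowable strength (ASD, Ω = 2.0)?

E60XX → F_EXX = 60 ksi.
t_e = 0.707 × 0.625 = 0.4419 in; L = 13 in.
Weld metal: R_n/Ω = (1/2.0) × 0.6 × 60 × 0.4419 × 13 = 103.4 kips.
Base metal (shear rupture): R_n/Ω = (1/2.0) × 0.6 × 70 × 0.75 × 13 = 204.8 kips.
Governing: weld metal.

R_n/Ω ≈ 103 kips (weld metal governs)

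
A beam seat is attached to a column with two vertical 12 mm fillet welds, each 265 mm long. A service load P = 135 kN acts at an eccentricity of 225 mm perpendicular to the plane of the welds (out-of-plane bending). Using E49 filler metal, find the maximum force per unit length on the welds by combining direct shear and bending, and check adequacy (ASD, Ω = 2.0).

f_max ≈ 1320 N/mm; NOT adequate

E49XX → F_EXX = 490 MPa.
L_w = 2 × 265 = 530 mm; section modulus (unit throat) S = 2 × L²/6 = 23410 mm².
Direct shear f_v = P/L_w = 135×10³/530 = 254.7 N/mm.
Moment M = P × e = 135×10³ × 225 = 30375000 N·mm; bending f_b = M/S = 1298 N/mm.
f_max = √(f_v² + f_b²) = √(254.7² + 1298²) = 1322 N/mm.
r_n/Ω = (1/2.0) × 0.6 × 490 × (0.707 × 12) = 1247 N/mm → NOT adequate.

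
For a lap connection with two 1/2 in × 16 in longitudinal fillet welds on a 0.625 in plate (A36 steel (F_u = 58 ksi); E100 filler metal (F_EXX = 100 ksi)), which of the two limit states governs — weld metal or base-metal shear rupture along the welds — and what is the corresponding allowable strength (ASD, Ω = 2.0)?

t_e = 0.707 × 0.5 = 0.3535 in; L = 32 in.
Weld metal: R_n/Ω = (1/2.0) × 0.6 × 100 × 0.3535 × 32 = 339.4 kip.
Base metal (shear rupture): R_n/Ω = (1/2.0) × 0.6 × 58 × 0.625 × 32 = 348 kip.
Governing: weld metal.

R_n/Ω ≈ 339 kip (weld metal governs)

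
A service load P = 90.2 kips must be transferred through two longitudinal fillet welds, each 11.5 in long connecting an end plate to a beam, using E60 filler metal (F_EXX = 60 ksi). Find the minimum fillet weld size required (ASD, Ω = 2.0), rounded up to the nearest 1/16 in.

w = 5/16 in

Total weld length L = 23 in.
Required throat t_e = P × Ω / (0.6 F_EXX × L) = 90.2 × 2.0 / (0.6 × 60 × 23) = 0.2179 in.
Required leg w = t_e / 0.707 = 0.3082 in → use 5/16 in.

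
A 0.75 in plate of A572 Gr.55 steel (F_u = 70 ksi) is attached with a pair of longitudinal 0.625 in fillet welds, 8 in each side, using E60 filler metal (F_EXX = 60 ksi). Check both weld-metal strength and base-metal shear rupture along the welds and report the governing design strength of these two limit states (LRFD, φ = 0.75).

t_e = 0.707 × 0.625 = 0.4419 in; L = 16 in.
Weld metal: φR_n = 0.75 × 0.6 × 60 × 0.4419 × 16 = 190.9 kips.
Base metal (shear rupture): φR_n = 0.75 × 0.6 × 70 × 0.75 × 16 = 378 kips.
Governing: weld metal.

φR_n ≈ 191 kips (weld metal governs)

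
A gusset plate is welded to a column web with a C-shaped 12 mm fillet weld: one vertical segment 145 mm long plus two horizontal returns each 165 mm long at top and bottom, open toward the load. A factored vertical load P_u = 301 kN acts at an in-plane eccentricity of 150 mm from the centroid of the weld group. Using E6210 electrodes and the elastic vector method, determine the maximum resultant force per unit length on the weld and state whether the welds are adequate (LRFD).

f_max ≈ 2270 N/mm; adequate

E62XX → F_EXX = 620 MPa.
Total weld length L_w = 475 mm. Treat welds as unit-width lines.
Centroid: x̄ = 2×165×82.5 / 475 = 57.32 mm from the vertical weld.
Polar moment about centroid: J = I_x + I_y = [145³/12 + 2×165×72.5²] + [145×57.32² + 2(165³/12 + 165×25.18²)] = 3423000 mm³.
Direct shear f_v = P/L_w = 301×10³ / 475 = 633.7 N/mm (vertical).
Torsion M = P·e = 301×10³ × 150 = 45150000 N·mm.
Critical point at (x, y) = (107.7, 72.5) from centroid. f_tx = M·y/J = 956.3 N/mm; f_ty = M·x/J = 1420 N/mm.
Resultant f_max = √[f_tx² + (f_v + f_ty)²] = √[956.3² + (633.7 + 1420)²] = 2266 N/mm.
Capacity per unit length: φr_n = 0.75 × 0.6 × 620 × (0.707 × 12) = 2367 N/mm.
2266 ≤ 2367 → adequate.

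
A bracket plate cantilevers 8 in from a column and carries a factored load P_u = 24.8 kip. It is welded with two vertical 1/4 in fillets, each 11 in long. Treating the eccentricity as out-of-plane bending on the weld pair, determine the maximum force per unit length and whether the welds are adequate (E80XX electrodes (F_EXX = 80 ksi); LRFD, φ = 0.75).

L_w = 2 × 11 = 22 in; section modulus (unit throat) S = 2 × L²/6 = 40.33 in².
Direct shear f_v = P/L_w = 24.8/22 = 1.127 kip/in.
Moment M = P × e = 24.8 × 8 = 198.4 kip·in; bending f_b = M/S = 4.919 kip/in.
f_max = √(f_v² + f_b²) = √(1.127² + 4.919²) = 5.047 kip/in.
φr_n = 0.75 × 0.6 × 80 × (0.707 × 0.25) = 6.363 kip/in → adequate.

f_max ≈ 5.05 kip/in; adequate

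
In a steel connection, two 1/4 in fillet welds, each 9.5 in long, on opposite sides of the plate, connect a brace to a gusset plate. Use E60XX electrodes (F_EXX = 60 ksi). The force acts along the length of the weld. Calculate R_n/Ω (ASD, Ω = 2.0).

R_n/Ω ≈ 60.4 kips

Effective throat t_e = 0.707 × 0.25 = 0.1767 in.
Total length L = 19 in; A_we = 0.1767 × 19 = 3.358 in².
F_nw = 0.6 F_EXX = 0.6 × 60 = 36 ksi.
R_n = 36 × 3.358 = 120.9 kips; R_n/Ω = 120.9/2.0 = 60.45 kips.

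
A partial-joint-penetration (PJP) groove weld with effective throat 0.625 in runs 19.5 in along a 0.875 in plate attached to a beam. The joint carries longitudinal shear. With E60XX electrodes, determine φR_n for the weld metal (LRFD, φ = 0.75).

φR_n ≈ 329 kip

E60XX → F_EXX = 60 ksi.
Effective throat (given) t_e = 0.625 in.
A_we = 0.625 × 19.5 = 12.19 in².
F_nw = 0.6 F_EXX = 36 ksi.
φR_n = 0.75 × 36 × 12.19 = 329.1 kip.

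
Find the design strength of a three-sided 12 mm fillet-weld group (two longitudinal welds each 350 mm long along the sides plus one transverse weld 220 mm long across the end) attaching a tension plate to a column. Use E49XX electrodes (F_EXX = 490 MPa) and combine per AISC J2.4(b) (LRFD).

t_e = 0.707 × 12 = 8.484 mm.
R_nwl = 0.6 × 490 × 8.484 × 700 × 10⁻³ = 1746 kN (longitudinal, 2 welds).
R_nwt = 0.6 × 490 × 8.484 × 220 × 10⁻³ = 548.7 kN (transverse, base value).
(i) R_nwl + R_nwt = 2295 kN; (ii) 0.85 R_nwl + 1.5 R_nwt = 2307 kN.
R_n = max = 2307 kN [governs: (ii)]; φR_n = 1730 kN.

φR_n ≈ 1730 kN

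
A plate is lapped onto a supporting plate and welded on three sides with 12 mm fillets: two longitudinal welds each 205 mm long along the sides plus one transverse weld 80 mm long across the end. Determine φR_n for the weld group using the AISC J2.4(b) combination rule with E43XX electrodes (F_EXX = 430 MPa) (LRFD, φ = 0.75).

t_e = 0.707 × 12 = 8.484 mm.
R_nwl = 0.6 × 430 × 8.484 × 410 × 10⁻³ = 897.4 kN (longitudinal, 2 welds).
R_nwt = 0.6 × 430 × 8.484 × 80 × 10⁻³ = 175.1 kN (transverse, base value).
(i) R_nwl + R_nwt = 1073 kN; (ii) 0.85 R_nwl + 1.5 R_nwt = 1025 kN.
R_n = max = 1073 kN [governs: (i)]; φR_n = 804.4 kN.

φR_n ≈ 804 kN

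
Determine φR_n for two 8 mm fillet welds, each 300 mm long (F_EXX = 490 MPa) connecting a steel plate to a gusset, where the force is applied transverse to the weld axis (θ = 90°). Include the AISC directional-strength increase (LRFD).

t_e = 0.707 × 8 = 5.656 mm; A_we = 5.656 × 600 = 3394 mm².
Directional factor: 1.0 + 0.5 sin^1.5(90°) = 1.5.
F_nw = 0.6 × 490 × 1.5 = 441 MPa.
φR_n = 0.75 × 441 × 3394 × 10⁻³ = 1122 kN.

φR_n ≈ 1120 kN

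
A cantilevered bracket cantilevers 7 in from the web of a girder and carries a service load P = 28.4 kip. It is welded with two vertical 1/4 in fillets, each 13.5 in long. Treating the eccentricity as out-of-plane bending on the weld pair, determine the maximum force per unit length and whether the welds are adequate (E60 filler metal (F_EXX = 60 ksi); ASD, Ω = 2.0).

f_max ≈ 3.44 kip/in; NOT adequate

L_w = 2 × 13.5 = 27 in; section modulus (unit throat) S = 2 × L²/6 = 60.75 in².
Direct shear f_v = P/L_w = 28.4/27 = 1.052 kip/in.
Moment M = P × e = 28.4 × 7 = 198.8 kip·in; bending f_b = M/S = 3.272 kip/in.
f_max = √(f_v² + f_b²) = √(1.052² + 3.272²) = 3.437 kip/in.
r_n/Ω = (1/2.0) × 0.6 × 60 × (0.707 × 0.25) = 3.181 kip/in → NOT adequate.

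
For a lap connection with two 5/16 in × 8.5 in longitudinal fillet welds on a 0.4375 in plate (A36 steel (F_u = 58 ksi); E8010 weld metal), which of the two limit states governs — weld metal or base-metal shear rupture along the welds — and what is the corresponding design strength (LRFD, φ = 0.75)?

E80XX → F_EXX = 80 ksi.
t_e = 0.707 × 0.3125 = 0.2209 in; L = 17 in.
Weld metal: φR_n = 0.75 × 0.6 × 80 × 0.2209 × 17 = 135.2 kip.
Base metal (shear rupture): φR_n = 0.75 × 0.6 × 58 × 0.4375 × 17 = 194.1 kip.
Governing: weld metal.

φR_n ≈ 135 kip (weld metal governs)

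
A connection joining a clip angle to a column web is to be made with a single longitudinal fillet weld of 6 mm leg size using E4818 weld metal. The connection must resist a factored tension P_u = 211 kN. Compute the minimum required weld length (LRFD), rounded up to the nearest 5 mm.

L = 235 mm

E48XX → F_EXX = 480 MPa.
Throat t_e = 0.707 × 6 = 4.242 mm.
φr_n = 0.75 × 0.6 × 480 × 4.242 × 10⁻³ = 0.9163 kN/mm.
L_req = P_u / φr_n = 211 / 0.9163 = 230.3 mm total.
Round up → use L = 235 mm.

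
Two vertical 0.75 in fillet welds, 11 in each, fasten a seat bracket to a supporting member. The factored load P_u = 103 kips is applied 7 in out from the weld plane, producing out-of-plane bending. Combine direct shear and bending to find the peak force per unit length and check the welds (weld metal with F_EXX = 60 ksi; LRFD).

f_max ≈ 18.5 kip/in; NOT adequate

L_w = 2 × 11 = 22 in; section modulus (unit throat) S = 2 × L²/6 = 40.33 in².
Direct shear f_v = P/L_w = 103/22 = 4.682 kip/in.
Moment M = P × e = 103 × 7 = 721 kip·in; bending f_b = M/S = 17.88 kip/in.
f_max = √(f_v² + f_b²) = √(4.682² + 17.88²) = 18.48 kip/in.
φr_n = 0.75 × 0.6 × 60 × (0.707 × 0.75) = 14.32 kip/in → NOT adequate.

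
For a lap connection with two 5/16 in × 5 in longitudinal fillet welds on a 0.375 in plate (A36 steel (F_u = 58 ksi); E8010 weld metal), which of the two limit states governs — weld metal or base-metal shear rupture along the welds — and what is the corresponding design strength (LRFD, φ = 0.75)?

E80XX → F_EXX = 80 ksi.
t_e = 0.707 × 0.3125 = 0.2209 in; L = 10 in.
Weld metal: φR_n = 0.75 × 0.6 × 80 × 0.2209 × 10 = 79.54 kip.
Base metal (shear rupture): φR_n = 0.75 × 0.6 × 58 × 0.375 × 10 = 97.88 kip.
Governing: weld metal.

φR_n ≈ 79.5 kip (weld metal governs)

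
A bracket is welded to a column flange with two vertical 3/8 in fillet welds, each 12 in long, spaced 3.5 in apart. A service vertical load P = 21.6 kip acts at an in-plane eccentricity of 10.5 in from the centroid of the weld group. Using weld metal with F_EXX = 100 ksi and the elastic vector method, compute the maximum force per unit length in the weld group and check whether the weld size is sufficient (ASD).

Total weld length L_w = 24 in. Treat welds as unit-width lines.
Polar moment about centroid: J = 2[d³/12 + d(b/2)²] = 2[12³/12 + 12×1.75²] = 361.5 in³.
Direct shear f_v = P/L_w = 21.6 / 24 = 0.9 kip/in (vertical).
Torsion M = P·e = 21.6 × 10.5 = 226.8 kip·in.
Critical point at (x, y) = (1.75, 6) from centroid. f_tx = M·y/J = 3.764 kip/in; f_ty = M·x/J = 1.098 kip/in.
Resultant f_max = √[f_tx² + (f_v + f_ty)²] = √[3.764² + (0.9 + 1.098)²] = 4.262 kip/in.
Capacity per unit length: r_n/Ω = (1/2.0) × 0.6 × 100 × (0.707 × 0.375) = 7.954 kip/in.
4.262 ≤ 7.954 → adequate.

f_max ≈ 4.26 kip/in; adequate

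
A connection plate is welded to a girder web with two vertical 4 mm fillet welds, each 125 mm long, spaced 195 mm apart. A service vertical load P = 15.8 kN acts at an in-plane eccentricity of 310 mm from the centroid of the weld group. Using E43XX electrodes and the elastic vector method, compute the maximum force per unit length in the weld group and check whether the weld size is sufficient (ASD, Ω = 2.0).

f_max ≈ 265 N/mm; adequate

E43XX → F_EXX = 430 MPa.
Total weld length L_w = 250 mm. Treat welds as unit-width lines.
Polar moment about centroid: J = 2[d³/12 + d(b/2)²] = 2[125³/12 + 125×97.5²] = 2702000 mm³.
Direct shear f_v = P/L_w = 15.8×10³ / 250 = 63.2 N/mm (vertical).
Torsion M = P·e = 15.8×10³ × 310 = 4898000 N·mm.
Critical point at (x, y) = (97.5, 62.5) from centroid. f_tx = M·y/J = 113.3 N/mm; f_ty = M·x/J = 176.7 N/mm.
Resultant f_max = √[f_tx² + (f_v + f_ty)²] = √[113.3² + (63.2 + 176.7)²] = 265.3 N/mm.
Capacity per unit length: r_n/Ω = (1/2.0) × 0.6 × 430 × (0.707 × 4) = 364.8 N/mm.
265.3 ≤ 364.8 → adequate.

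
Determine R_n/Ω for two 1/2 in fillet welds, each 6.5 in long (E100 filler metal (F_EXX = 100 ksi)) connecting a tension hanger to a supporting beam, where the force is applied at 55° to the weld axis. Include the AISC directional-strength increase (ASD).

t_e = 0.707 × 0.5 = 0.3535 in; A_we = 0.3535 × 13 = 4.595 in².
Directional factor: 1.0 + 0.5 sin^1.5(55°) = 1.371.
F_nw = 0.6 × 100 × 1.371 = 82.24 ksi.
R_n/Ω = (82.24 × 4.595) / 2.0 = 189 kips.

R_n/Ω ≈ 189 kips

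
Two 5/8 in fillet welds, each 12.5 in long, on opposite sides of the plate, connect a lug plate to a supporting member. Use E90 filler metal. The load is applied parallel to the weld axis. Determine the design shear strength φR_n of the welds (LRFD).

φR_n ≈ 447 kips

E90XX → F_EXX = 90 ksi.
Effective throat t_e = 0.707 × 0.625 = 0.4419 in.
Total length L = 25 in; A_we = 0.4419 × 25 = 11.05 in².
F_nw = 0.6 F_EXX = 0.6 × 90 = 54 ksi.
φR_n = 0.75 × 54 × 11.05 = 447.4 kips.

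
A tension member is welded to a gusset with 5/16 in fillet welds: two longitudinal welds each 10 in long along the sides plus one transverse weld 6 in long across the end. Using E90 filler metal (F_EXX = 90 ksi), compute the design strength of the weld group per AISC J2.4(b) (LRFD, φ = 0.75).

φR_n ≈ 233 kip

t_e = 0.707 × 0.3125 = 0.2209 in.
R_nwl = 0.6 × 90 × 0.2209 × 20 = 238.6 kip (longitudinal, 2 welds).
R_nwt = 0.6 × 90 × 0.2209 × 6 = 71.58 kip (transverse, base value).
(i) R_nwl + R_nwt = 310.2 kip; (ii) 0.85 R_nwl + 1.5 R_nwt = 310.2 kip.
R_n = max = 310.2 kip [governs: (ii)]; φR_n = 232.6 kip.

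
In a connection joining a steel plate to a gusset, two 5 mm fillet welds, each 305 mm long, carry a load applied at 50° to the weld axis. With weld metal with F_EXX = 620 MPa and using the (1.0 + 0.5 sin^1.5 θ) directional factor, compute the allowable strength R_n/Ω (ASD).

R_n/Ω ≈ 536 kN

t_e = 0.707 × 5 = 3.535 mm; A_we = 3.535 × 610 = 2156 mm².
Directional factor: 1.0 + 0.5 sin^1.5(50°) = 1.335.
F_nw = 0.6 × 620 × 1.335 = 496.7 MPa.
R_n/Ω = (496.7 × 2156) / 2.0 × 10⁻³ = 535.5 kN.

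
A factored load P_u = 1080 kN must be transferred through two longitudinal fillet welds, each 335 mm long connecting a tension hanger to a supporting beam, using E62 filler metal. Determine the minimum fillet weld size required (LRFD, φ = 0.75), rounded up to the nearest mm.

E62XX → F_EXX = 620 MPa.
Total weld length L = 670 mm.
Required throat t_e = P_u / (φ × 0.6 F_EXX × L) = 1080 / (0.75 × 0.6 × 620 × 670 × 10⁻³) = 5.778 mm.
Required leg w = t_e / 0.707 = 8.172 mm → use 9 mm.

w = 9 mm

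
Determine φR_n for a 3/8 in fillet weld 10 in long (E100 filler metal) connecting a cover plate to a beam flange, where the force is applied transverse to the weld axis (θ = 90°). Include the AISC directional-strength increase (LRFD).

φR_n ≈ 179 kip

E100XX → F_EXX = 100 ksi.
t_e = 0.707 × 0.375 = 0.2651 in; A_we = 0.2651 × 10 = 2.651 in².
Directional factor: 1.0 + 0.5 sin^1.5(90°) = 1.5.
F_nw = 0.6 × 100 × 1.5 = 90 ksi.
φR_n = 0.75 × 90 × 2.651 = 179 kip.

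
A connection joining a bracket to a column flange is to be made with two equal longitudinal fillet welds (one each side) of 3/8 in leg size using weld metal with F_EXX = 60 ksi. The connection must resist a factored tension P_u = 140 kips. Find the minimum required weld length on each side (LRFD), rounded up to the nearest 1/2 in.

Throat t_e = 0.707 × 0.375 = 0.2651 in.
φr_n = 0.75 × 0.6 × 60 × 0.2651 = 7.158 kips/in.
L_req = P_u / φr_n = 140 / 7.158 = 19.56 in total.
Per side: 19.56 / 2 = 9.779 in.
Round up → use L = 10 in on each side.

L = 10 in on each side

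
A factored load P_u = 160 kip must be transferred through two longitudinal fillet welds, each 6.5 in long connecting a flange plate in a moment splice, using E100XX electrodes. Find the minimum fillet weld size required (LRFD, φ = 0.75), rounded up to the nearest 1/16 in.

E100XX → F_EXX = 100 ksi.
Total weld length L = 13 in.
Required throat t_e = P_u / (φ × 0.6 F_EXX × L) = 160 / (0.75 × 0.6 × 100 × 13) = 0.2735 in.
Required leg w = t_e / 0.707 = 0.3869 in → use 7/16 in.

w = 7/16 in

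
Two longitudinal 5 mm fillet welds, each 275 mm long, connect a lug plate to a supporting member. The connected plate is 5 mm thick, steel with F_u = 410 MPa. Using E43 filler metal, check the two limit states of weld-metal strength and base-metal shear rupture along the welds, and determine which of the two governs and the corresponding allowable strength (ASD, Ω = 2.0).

R_n/Ω ≈ 251 kN (weld metal governs)

E43XX → F_EXX = 430 MPa.
t_e = 0.707 × 5 = 3.535 mm; L = 550 mm.
Weld metal: R_n/Ω = (1/2.0) × 0.6 × 430 × 3.535 × 550 × 10⁻³ = 250.8 kN.
Base metal (shear rupture): R_n/Ω = (1/2.0) × 0.6 × 410 × 5 × 550 × 10⁻³ = 338.2 kN.
Governing: weld metal.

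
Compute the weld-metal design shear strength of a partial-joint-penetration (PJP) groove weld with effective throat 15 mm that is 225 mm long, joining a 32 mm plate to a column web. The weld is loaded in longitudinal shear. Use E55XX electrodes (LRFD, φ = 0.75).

φR_n ≈ 835 kN

E55XX → F_EXX = 550 MPa.
Effective throat (given) t_e = 15 mm.
A_we = 15 × 225 = 3375 mm².
F_nw = 0.6 F_EXX = 330 MPa.
φR_n = 0.75 × 330 × 3375 × 10⁻³ = 835.3 kN.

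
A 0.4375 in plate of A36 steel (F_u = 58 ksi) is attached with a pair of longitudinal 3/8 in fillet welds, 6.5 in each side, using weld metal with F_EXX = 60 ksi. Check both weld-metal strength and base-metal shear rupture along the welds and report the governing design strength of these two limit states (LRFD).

φR_n ≈ 93.1 kip (weld metal governs)

t_e = 0.707 × 0.375 = 0.2651 in; L = 13 in.
Weld metal: φR_n = 0.75 × 0.6 × 60 × 0.2651 × 13 = 93.06 kip.
Base metal (shear rupture): φR_n = 0.75 × 0.6 × 58 × 0.4375 × 13 = 148.4 kip.
Governing: weld metal.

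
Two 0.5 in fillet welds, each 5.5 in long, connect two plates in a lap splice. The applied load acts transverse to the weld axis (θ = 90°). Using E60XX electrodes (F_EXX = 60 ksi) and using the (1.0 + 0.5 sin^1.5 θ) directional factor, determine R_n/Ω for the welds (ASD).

R_n/Ω ≈ 105 kip

t_e = 0.707 × 0.5 = 0.3535 in; A_we = 0.3535 × 11 = 3.888 in².
Directional factor: 1.0 + 0.5 sin^1.5(90°) = 1.5.
F_nw = 0.6 × 60 × 1.5 = 54 ksi.
R_n/Ω = (54 × 3.888) / 2.0 = 105 kip.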